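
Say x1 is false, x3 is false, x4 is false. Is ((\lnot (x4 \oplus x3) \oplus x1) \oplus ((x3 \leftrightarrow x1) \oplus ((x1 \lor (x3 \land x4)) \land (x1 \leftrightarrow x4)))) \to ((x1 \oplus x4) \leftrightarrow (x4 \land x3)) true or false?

x4 \oplus x3 = \text{False} \oplus \text{False} = \text{False}
\lnot (x4 \oplus x3) = \lnot \text{False} = \text{True}
\lnot (x4 \oplus x3) \oplus x1 = \text{True} \oplus \text{False} = \text{True}
x3 \leftrightarrow x1 = \text{False} \leftrightarrow \text{False} = \text{True}
x3 \land x4 = \text{False} \land \text{False} = \text{False}
x1 \lor (x3 \land x4) = \text{False} \lor \text{False} = \text{False}
x1 \leftrightarrow x4 = \text{False} \leftrightarrow \text{False} = \text{True}
(x1 \lor (x3 \land x4)) \land (x1 \leftrightarrow x4) = \text{False} \land \text{True} = \text{False}
(x3 \leftrightarrow x1) \oplus ((x1 \lor (x3 \land x4)) \land (x1 \leftrightarrow x4)) = \text{True} \oplus \text{False} = \text{True}
(\lnot (x4 \oplus x3) \oplus x1) \oplus ((x3 \leftrightarrow x1) \oplus ((x1 \lor (x3 \land x4)) \land (x1 \leftrightarrow x4))) = \text{True} \oplus \text{True} = \text{False}
x1 \oplus x4 = \text{False} \oplus \text{False} = \text{False}
x4 \land x3 = \text{False} \land \text{False} = \text{False}
(x1 \oplus x4) \leftrightarrow (x4 \land x3) = \text{False} \leftrightarrow \text{False} = \text{True}
((\lnot (x4 \oplus x3) \oplus x1) \oplus ((x3 \leftrightarrow x1) \oplus ((x1 \lor (x3 \land x4)) \land (x1 \leftrightarrow x4)))) \to ((x1 \oplus x4) \leftrightarrow (x4 \land x3)) = \text{False} \to \text{True} = \text{True}

\text{True}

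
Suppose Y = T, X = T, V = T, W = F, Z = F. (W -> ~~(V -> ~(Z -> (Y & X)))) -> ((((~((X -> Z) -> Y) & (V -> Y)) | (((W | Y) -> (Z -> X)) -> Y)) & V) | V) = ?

Y & X = T & T = T
Z -> (Y & X) = F -> T = T
~(Z -> (Y & X)) = ~T = F
V -> ~(Z -> (Y & X)) = T -> F = F
~(V -> ~(Z -> (Y & X))) = ~F = T
~~(V -> ~(Z -> (Y & X))) = ~T = F
W -> ~~(V -> ~(Z -> (Y & X))) = F -> F = T
X -> Z = T -> F = F
(X -> Z) -> Y = F -> T = T
~((X -> Z) -> Y) = ~T = F
V -> Y = T -> T = T
~((X -> Z) -> Y) & (V -> Y) = F & T = F
W | Y = F | T = T
Z -> X = F -> T = T
(W | Y) -> (Z -> X) = T -> T = T
((W | Y) -> (Z -> X)) -> Y = T -> T = T
(~((X -> Z) -> Y) & (V -> Y)) | (((W | Y) -> (Z -> X)) -> Y) = F | T = T
((~((X -> Z) -> Y) & (V -> Y)) | (((W | Y) -> (Z -> X)) -> Y)) & V = T & T = T
(((~((X -> Z) -> Y) & (V -> Y)) | (((W | Y) -> (Z -> X)) -> Y)) & V) | V = T | T = T
(W -> ~~(V -> ~(Z -> (Y & X)))) -> ((((~((X -> Z) -> Y) & (V -> Y)) | (((W | Y) -> (Z -> X)) -> Y)) & V) | V) = T -> T = T

T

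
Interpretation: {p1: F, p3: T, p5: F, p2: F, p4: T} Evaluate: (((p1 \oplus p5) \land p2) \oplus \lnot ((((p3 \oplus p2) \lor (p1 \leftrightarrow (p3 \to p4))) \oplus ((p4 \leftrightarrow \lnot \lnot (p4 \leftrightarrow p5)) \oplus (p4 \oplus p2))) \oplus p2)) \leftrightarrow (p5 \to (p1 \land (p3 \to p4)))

T

Substituting p1=F, p3=T, p5=F, p2=F, p4=T:
p1 \oplus p5 = F \oplus F = F
(p1 \oplus p5) \land p2 = F \land F = F
p3 \oplus p2 = T \oplus F = T
p3 \to p4 = T \to T = T
p1 \leftrightarrow (p3 \to p4) = F \leftrightarrow T = F
(p3 \oplus p2) \lor (p1 \leftrightarrow (p3 \to p4)) = T \lor F = T
p4 \leftrightarrow p5 = T \leftrightarrow F = F
\lnot (p4 \leftrightarrow p5) = \lnot F = T
\lnot \lnot (p4 \leftrightarrow p5) = \lnot T = F
p4 \leftrightarrow \lnot \lnot (p4 \leftrightarrow p5) = T \leftrightarrow F = F
p4 \oplus p2 = T \oplus F = T
(p4 \leftrightarrow \lnot \lnot (p4 \leftrightarrow p5)) \oplus (p4 \oplus p2) = F \oplus T = T
((p3 \oplus p2) \lor (p1 \leftrightarrow (p3 \to p4))) \oplus ((p4 \leftrightarrow \lnot \lnot (p4 \leftrightarrow p5)) \oplus (p4 \oplus p2)) = T \oplus T = F
(((p3 \oplus p2) \lor (p1 \leftrightarrow (p3 \to p4))) \oplus ((p4 \leftrightarrow \lnot \lnot (p4 \leftrightarrow p5)) \oplus (p4 \oplus p2))) \oplus p2 = F \oplus F = F
\lnot ((((p3 \oplus p2) \lor (p1 \leftrightarrow (p3 \to p4))) \oplus ((p4 \leftrightarrow \lnot \lnot (p4 \leftrightarrow p5)) \oplus (p4 \oplus p2))) \oplus p2) = \lnot F = T
((p1 \oplus p5) \land p2) \oplus \lnot ((((p3 \oplus p2) \lor (p1 \leftrightarrow (p3 \to p4))) \oplus ((p4 \leftrightarrow \lnot \lnot (p4 \leftrightarrow p5)) \oplus (p4 \oplus p2))) \oplus p2) = F \oplus T = T
p3 \to p4 = T \to T = T
p1 \land (p3 \to p4) = F \land T = F
p5 \to (p1 \land (p3 \to p4)) = F \to F = T
(((p1 \oplus p5) \land p2) \oplus \lnot ((((p3 \oplus p2) \lor (p1 \leftrightarrow (p3 \to p4))) \oplus ((p4 \leftrightarrow \lnot \lnot (p4 \leftrightarrow p5)) \oplus (p4 \oplus p2))) \oplus p2)) \leftrightarrow (p5 \to (p1 \land (p3 \to p4))) = T \leftrightarrow T = T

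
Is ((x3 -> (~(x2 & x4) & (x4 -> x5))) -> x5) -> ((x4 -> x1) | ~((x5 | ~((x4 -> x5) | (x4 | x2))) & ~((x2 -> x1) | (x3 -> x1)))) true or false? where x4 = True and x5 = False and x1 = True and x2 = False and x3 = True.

True

Substituting x4=True, x5=False, x1=True, x2=False, x3=True:
x2 & x4 = False & True = False
~(x2 & x4) = ~False = True
x4 -> x5 = True -> False = False
~(x2 & x4) & (x4 -> x5) = True & False = False
x3 -> (~(x2 & x4) & (x4 -> x5)) = True -> False = False
(x3 -> (~(x2 & x4) & (x4 -> x5))) -> x5 = False -> False = True
x4 -> x1 = True -> True = True
x4 -> x5 = True -> False = False
x4 | x2 = True | False = True
(x4 -> x5) | (x4 | x2) = False | True = True
~((x4 -> x5) | (x4 | x2)) = ~True = False
x5 | ~((x4 -> x5) | (x4 | x2)) = False | False = False
x2 -> x1 = False -> True = True
x3 -> x1 = True -> True = True
(x2 -> x1) | (x3 -> x1) = True | True = True
~((x2 -> x1) | (x3 -> x1)) = ~True = False
(x5 | ~((x4 -> x5) | (x4 | x2))) & ~((x2 -> x1) | (x3 -> x1)) = False & False = False
~((x5 | ~((x4 -> x5) | (x4 | x2))) & ~((x2 -> x1) | (x3 -> x1))) = ~False = True
(x4 -> x1) | ~((x5 | ~((x4 -> x5) | (x4 | x2))) & ~((x2 -> x1) | (x3 -> x1))) = True | True = True
((x3 -> (~(x2 & x4) & (x4 -> x5))) -> x5) -> ((x4 -> x1) | ~((x5 | ~((x4 -> x5) | (x4 | x2))) & ~((x2 -> x1) | (x3 -> x1)))) = True -> True = True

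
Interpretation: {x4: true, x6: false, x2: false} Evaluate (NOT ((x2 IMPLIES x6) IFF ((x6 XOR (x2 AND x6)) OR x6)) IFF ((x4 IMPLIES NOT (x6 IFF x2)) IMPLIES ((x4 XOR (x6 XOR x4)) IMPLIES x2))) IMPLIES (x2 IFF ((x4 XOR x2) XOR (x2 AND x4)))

false

x2 IMPLIES x6 = false IMPLIES false = true
x2 AND x6 = false AND false = false
x6 XOR (x2 AND x6) = false XOR false = false
(x6 XOR (x2 AND x6)) OR x6 = false OR false = false
(x2 IMPLIES x6) IFF ((x6 XOR (x2 AND x6)) OR x6) = true IFF false = false
NOT ((x2 IMPLIES x6) IFF ((x6 XOR (x2 AND x6)) OR x6)) = NOT false = true
x6 IFF x2 = false IFF false = true
NOT (x6 IFF x2) = NOT true = false
x4 IMPLIES NOT (x6 IFF x2) = true IMPLIES false = false
x6 XOR x4 = false XOR true = true
x4 XOR (x6 XOR x4) = true XOR true = false
(x4 XOR (x6 XOR x4)) IMPLIES x2 = false IMPLIES false = true
(x4 IMPLIES NOT (x6 IFF x2)) IMPLIES ((x4 XOR (x6 XOR x4)) IMPLIES x2) = false IMPLIES true = true
NOT ((x2 IMPLIES x6) IFF ((x6 XOR (x2 AND x6)) OR x6)) IFF ((x4 IMPLIES NOT (x6 IFF x2)) IMPLIES ((x4 XOR (x6 XOR x4)) IMPLIES x2)) = true IFF true = true
x4 XOR x2 = true XOR false = true
x2 AND x4 = false AND true = false
(x4 XOR x2) XOR (x2 AND x4) = true XOR false = true
x2 IFF ((x4 XOR x2) XOR (x2 AND x4)) = false IFF true = false
(NOT ((x2 IMPLIES x6) IFF ((x6 XOR (x2 AND x6)) OR x6)) IFF ((x4 IMPLIES NOT (x6 IFF x2)) IMPLIES ((x4 XOR (x6 XOR x4)) IMPLIES x2))) IMPLIES (x2 IFF ((x4 XOR x2) XOR (x2 AND x4))) = true IMPLIES false = false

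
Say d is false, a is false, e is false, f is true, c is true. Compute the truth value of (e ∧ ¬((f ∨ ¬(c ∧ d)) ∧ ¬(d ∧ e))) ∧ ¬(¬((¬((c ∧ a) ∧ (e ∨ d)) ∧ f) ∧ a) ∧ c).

c ∧ d = True ∧ False = False
¬(c ∧ d) = ¬False = True
f ∨ ¬(c ∧ d) = True ∨ True = True
d ∧ e = False ∧ False = False
¬(d ∧ e) = ¬False = True
(f ∨ ¬(c ∧ d)) ∧ ¬(d ∧ e) = True ∧ True = True
¬((f ∨ ¬(c ∧ d)) ∧ ¬(d ∧ e)) = ¬True = False
e ∧ ¬((f ∨ ¬(c ∧ d)) ∧ ¬(d ∧ e)) = False ∧ False = False
c ∧ a = True ∧ False = False
e ∨ d = False ∨ False = False
(c ∧ a) ∧ (e ∨ d) = False ∧ False = False
¬((c ∧ a) ∧ (e ∨ d)) = ¬False = True
¬((c ∧ a) ∧ (e ∨ d)) ∧ f = True ∧ True = True
(¬((c ∧ a) ∧ (e ∨ d)) ∧ f) ∧ a = True ∧ False = False
¬((¬((c ∧ a) ∧ (e ∨ d)) ∧ f) ∧ a) = ¬False = True
¬((¬((c ∧ a) ∧ (e ∨ d)) ∧ f) ∧ a) ∧ c = True ∧ True = True
¬(¬((¬((c ∧ a) ∧ (e ∨ d)) ∧ f) ∧ a) ∧ c) = ¬True = False
(e ∧ ¬((f ∨ ¬(c ∧ d)) ∧ ¬(d ∧ e))) ∧ ¬(¬((¬((c ∧ a) ∧ (e ∨ d)) ∧ f) ∧ a) ∧ c) = False ∧ False = False

False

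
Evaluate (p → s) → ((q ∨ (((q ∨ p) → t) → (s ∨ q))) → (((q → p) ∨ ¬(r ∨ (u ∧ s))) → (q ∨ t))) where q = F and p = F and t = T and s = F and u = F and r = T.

p → s = F → F = T
q ∨ p = F ∨ F = F
(q ∨ p) → t = F → T = T
s ∨ q = F ∨ F = F
((q ∨ p) → t) → (s ∨ q) = T → F = F
q ∨ (((q ∨ p) → t) → (s ∨ q)) = F ∨ F = F
q → p = F → F = T
u ∧ s = F ∧ F = F
r ∨ (u ∧ s) = T ∨ F = T
¬(r ∨ (u ∧ s)) = ¬T = F
(q → p) ∨ ¬(r ∨ (u ∧ s)) = T ∨ F = T
q ∨ t = F ∨ T = T
((q → p) ∨ ¬(r ∨ (u ∧ s))) → (q ∨ t) = T → T = T
(q ∨ (((q ∨ p) → t) → (s ∨ q))) → (((q → p) ∨ ¬(r ∨ (u ∧ s))) → (q ∨ t)) = F → T = T
(p → s) → ((q ∨ (((q ∨ p) → t) → (s ∨ q))) → (((q → p) ∨ ¬(r ∨ (u ∧ s))) → (q ∨ t))) = T → T = T

T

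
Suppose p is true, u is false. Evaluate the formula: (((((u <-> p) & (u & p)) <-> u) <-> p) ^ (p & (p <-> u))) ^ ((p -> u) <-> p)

T

Substituting p=T, u=F:
u <-> p = F <-> T = F
u & p = F & T = F
(u <-> p) & (u & p) = F & F = F
((u <-> p) & (u & p)) <-> u = F <-> F = T
(((u <-> p) & (u & p)) <-> u) <-> p = T <-> T = T
p <-> u = T <-> F = F
p & (p <-> u) = T & F = F
((((u <-> p) & (u & p)) <-> u) <-> p) ^ (p & (p <-> u)) = T ^ F = T
p -> u = T -> F = F
(p -> u) <-> p = F <-> T = F
(((((u <-> p) & (u & p)) <-> u) <-> p) ^ (p & (p <-> u))) ^ ((p -> u) <-> p) = T ^ F = T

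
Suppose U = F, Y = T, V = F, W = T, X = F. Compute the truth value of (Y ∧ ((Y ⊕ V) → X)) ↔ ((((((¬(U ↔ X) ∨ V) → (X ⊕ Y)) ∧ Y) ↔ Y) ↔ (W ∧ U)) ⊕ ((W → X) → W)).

F

Substituting U=F, Y=T, V=F, W=T, X=F:
Y ⊕ V = T ⊕ F = T
(Y ⊕ V) → X = T → F = F
Y ∧ ((Y ⊕ V) → X) = T ∧ F = F
U ↔ X = F ↔ F = T
¬(U ↔ X) = ¬T = F
¬(U ↔ X) ∨ V = F ∨ F = F
X ⊕ Y = F ⊕ T = T
(¬(U ↔ X) ∨ V) → (X ⊕ Y) = F → T = T
((¬(U ↔ X) ∨ V) → (X ⊕ Y)) ∧ Y = T ∧ T = T
(((¬(U ↔ X) ∨ V) → (X ⊕ Y)) ∧ Y) ↔ Y = T ↔ T = T
W ∧ U = T ∧ F = F
((((¬(U ↔ X) ∨ V) → (X ⊕ Y)) ∧ Y) ↔ Y) ↔ (W ∧ U) = T ↔ F = F
W → X = T → F = F
(W → X) → W = F → T = T
(((((¬(U ↔ X) ∨ V) → (X ⊕ Y)) ∧ Y) ↔ Y) ↔ (W ∧ U)) ⊕ ((W → X) → W) = F ⊕ T = T
(Y ∧ ((Y ⊕ V) → X)) ↔ ((((((¬(U ↔ X) ∨ V) → (X ⊕ Y)) ∧ Y) ↔ Y) ↔ (W ∧ U)) ⊕ ((W → X) → W)) = F ↔ T = F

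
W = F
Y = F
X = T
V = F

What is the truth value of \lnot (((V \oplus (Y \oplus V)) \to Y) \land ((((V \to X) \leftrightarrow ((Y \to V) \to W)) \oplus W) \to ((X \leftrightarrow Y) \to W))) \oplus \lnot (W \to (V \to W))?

Y \oplus V = F \oplus F = F
V \oplus (Y \oplus V) = F \oplus F = F
(V \oplus (Y \oplus V)) \to Y = F \to F = T
V \to X = F \to T = T
Y \to V = F \to F = T
(Y \to V) \to W = T \to F = F
(V \to X) \leftrightarrow ((Y \to V) \to W) = T \leftrightarrow F = F
((V \to X) \leftrightarrow ((Y \to V) \to W)) \oplus W = F \oplus F = F
X \leftrightarrow Y = T \leftrightarrow F = F
(X \leftrightarrow Y) \to W = F \to F = T
(((V \to X) \leftrightarrow ((Y \to V) \to W)) \oplus W) \to ((X \leftrightarrow Y) \to W) = F \to T = T
((V \oplus (Y \oplus V)) \to Y) \land ((((V \to X) \leftrightarrow ((Y \to V) \to W)) \oplus W) \to ((X \leftrightarrow Y) \to W)) = T \land T = T
\lnot (((V \oplus (Y \oplus V)) \to Y) \land ((((V \to X) \leftrightarrow ((Y \to V) \to W)) \oplus W) \to ((X \leftrightarrow Y) \to W))) = \lnot T = F
V \to W = F \to F = T
W \to (V \to W) = F \to T = T
\lnot (W \to (V \to W)) = \lnot T = F
\lnot (((V \oplus (Y \oplus V)) \to Y) \land ((((V \to X) \leftrightarrow ((Y \to V) \to W)) \oplus W) \to ((X \leftrightarrow Y) \to W))) \oplus \lnot (W \to (V \to W)) = F \oplus F = F

F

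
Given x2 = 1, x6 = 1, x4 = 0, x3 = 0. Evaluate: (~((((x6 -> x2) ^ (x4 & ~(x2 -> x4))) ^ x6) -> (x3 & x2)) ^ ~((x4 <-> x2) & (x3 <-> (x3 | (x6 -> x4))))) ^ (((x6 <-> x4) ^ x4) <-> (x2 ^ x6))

Substituting x2=1, x6=1, x4=0, x3=0:
x6 -> x2 = 1 -> 1 = 1
x2 -> x4 = 1 -> 0 = 0
~(x2 -> x4) = ~0 = 1
x4 & ~(x2 -> x4) = 0 & 1 = 0
(x6 -> x2) ^ (x4 & ~(x2 -> x4)) = 1 ^ 0 = 1
((x6 -> x2) ^ (x4 & ~(x2 -> x4))) ^ x6 = 1 ^ 1 = 0
x3 & x2 = 0 & 1 = 0
(((x6 -> x2) ^ (x4 & ~(x2 -> x4))) ^ x6) -> (x3 & x2) = 0 -> 0 = 1
~((((x6 -> x2) ^ (x4 & ~(x2 -> x4))) ^ x6) -> (x3 & x2)) = ~1 = 0
x4 <-> x2 = 0 <-> 1 = 0
x6 -> x4 = 1 -> 0 = 0
x3 | (x6 -> x4) = 0 | 0 = 0
x3 <-> (x3 | (x6 -> x4)) = 0 <-> 0 = 1
(x4 <-> x2) & (x3 <-> (x3 | (x6 -> x4))) = 0 & 1 = 0
~((x4 <-> x2) & (x3 <-> (x3 | (x6 -> x4)))) = ~0 = 1
~((((x6 -> x2) ^ (x4 & ~(x2 -> x4))) ^ x6) -> (x3 & x2)) ^ ~((x4 <-> x2) & (x3 <-> (x3 | (x6 -> x4)))) = 0 ^ 1 = 1
x6 <-> x4 = 1 <-> 0 = 0
(x6 <-> x4) ^ x4 = 0 ^ 0 = 0
x2 ^ x6 = 1 ^ 1 = 0
((x6 <-> x4) ^ x4) <-> (x2 ^ x6) = 0 <-> 0 = 1
(~((((x6 -> x2) ^ (x4 & ~(x2 -> x4))) ^ x6) -> (x3 & x2)) ^ ~((x4 <-> x2) & (x3 <-> (x3 | (x6 -> x4))))) ^ (((x6 <-> x4) ^ x4) <-> (x2 ^ x6)) = 1 ^ 1 = 0

0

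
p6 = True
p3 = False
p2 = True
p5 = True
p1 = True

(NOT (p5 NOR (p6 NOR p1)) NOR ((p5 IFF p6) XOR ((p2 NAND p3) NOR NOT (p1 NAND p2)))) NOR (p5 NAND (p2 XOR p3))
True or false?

p6 NOR p1 = True NOR True = False
p5 NOR (p6 NOR p1) = True NOR False = False
NOT (p5 NOR (p6 NOR p1)) = NOT False = True
p5 IFF p6 = True IFF True = True
p2 NAND p3 = True NAND False = True
p1 NAND p2 = True NAND True = False
NOT (p1 NAND p2) = NOT False = True
(p2 NAND p3) NOR NOT (p1 NAND p2) = True NOR True = False
(p5 IFF p6) XOR ((p2 NAND p3) NOR NOT (p1 NAND p2)) = True XOR False = True
NOT (p5 NOR (p6 NOR p1)) NOR ((p5 IFF p6) XOR ((p2 NAND p3) NOR NOT (p1 NAND p2))) = True NOR True = False
p2 XOR p3 = True XOR False = True
p5 NAND (p2 XOR p3) = True NAND True = False
(NOT (p5 NOR (p6 NOR p1)) NOR ((p5 IFF p6) XOR ((p2 NAND p3) NOR NOT (p1 NAND p2)))) NOR (p5 NAND (p2 XOR p3)) = False NOR False = True

True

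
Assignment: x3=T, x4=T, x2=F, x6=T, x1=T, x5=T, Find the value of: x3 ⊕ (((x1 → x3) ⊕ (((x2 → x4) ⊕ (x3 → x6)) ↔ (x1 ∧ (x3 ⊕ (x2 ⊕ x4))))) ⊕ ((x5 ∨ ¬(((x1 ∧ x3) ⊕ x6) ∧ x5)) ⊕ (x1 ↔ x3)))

T

Substituting x3=T, x4=T, x2=F, x6=T, x1=T, x5=T:
x1 → x3 = T → T = T
x2 → x4 = F → T = T
x3 → x6 = T → T = T
(x2 → x4) ⊕ (x3 → x6) = T ⊕ T = F
x2 ⊕ x4 = F ⊕ T = T
x3 ⊕ (x2 ⊕ x4) = T ⊕ T = F
x1 ∧ (x3 ⊕ (x2 ⊕ x4)) = T ∧ F = F
((x2 → x4) ⊕ (x3 → x6)) ↔ (x1 ∧ (x3 ⊕ (x2 ⊕ x4))) = F ↔ F = T
(x1 → x3) ⊕ (((x2 → x4) ⊕ (x3 → x6)) ↔ (x1 ∧ (x3 ⊕ (x2 ⊕ x4)))) = T ⊕ T = F
x1 ∧ x3 = T ∧ T = T
(x1 ∧ x3) ⊕ x6 = T ⊕ T = F
((x1 ∧ x3) ⊕ x6) ∧ x5 = F ∧ T = F
¬(((x1 ∧ x3) ⊕ x6) ∧ x5) = ¬F = T
x5 ∨ ¬(((x1 ∧ x3) ⊕ x6) ∧ x5) = T ∨ T = T
x1 ↔ x3 = T ↔ T = T
(x5 ∨ ¬(((x1 ∧ x3) ⊕ x6) ∧ x5)) ⊕ (x1 ↔ x3) = T ⊕ T = F
((x1 → x3) ⊕ (((x2 → x4) ⊕ (x3 → x6)) ↔ (x1 ∧ (x3 ⊕ (x2 ⊕ x4))))) ⊕ ((x5 ∨ ¬(((x1 ∧ x3) ⊕ x6) ∧ x5)) ⊕ (x1 ↔ x3)) = F ⊕ F = F
x3 ⊕ (((x1 → x3) ⊕ (((x2 → x4) ⊕ (x3 → x6)) ↔ (x1 ∧ (x3 ⊕ (x2 ⊕ x4))))) ⊕ ((x5 ∨ ¬(((x1 ∧ x3) ⊕ x6) ∧ x5)) ⊕ (x1 ↔ x3))) = T ⊕ F = T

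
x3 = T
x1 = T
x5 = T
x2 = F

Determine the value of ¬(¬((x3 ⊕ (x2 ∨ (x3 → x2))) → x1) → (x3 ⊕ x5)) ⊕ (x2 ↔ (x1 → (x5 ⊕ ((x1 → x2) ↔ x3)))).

Substituting x3=T, x1=T, x5=T, x2=F:
x3 → x2 = T → F = F
x2 ∨ (x3 → x2) = F ∨ F = F
x3 ⊕ (x2 ∨ (x3 → x2)) = T ⊕ F = T
(x3 ⊕ (x2 ∨ (x3 → x2))) → x1 = T → T = T
¬((x3 ⊕ (x2 ∨ (x3 → x2))) → x1) = ¬T = F
x3 ⊕ x5 = T ⊕ T = F
¬((x3 ⊕ (x2 ∨ (x3 → x2))) → x1) → (x3 ⊕ x5) = F → F = T
¬(¬((x3 ⊕ (x2 ∨ (x3 → x2))) → x1) → (x3 ⊕ x5)) = ¬T = F
x1 → x2 = T → F = F
(x1 → x2) ↔ x3 = F ↔ T = F
x5 ⊕ ((x1 → x2) ↔ x3) = T ⊕ F = T
x1 → (x5 ⊕ ((x1 → x2) ↔ x3)) = T → T = T
x2 ↔ (x1 → (x5 ⊕ ((x1 → x2) ↔ x3))) = F ↔ T = F
¬(¬((x3 ⊕ (x2 ∨ (x3 → x2))) → x1) → (x3 ⊕ x5)) ⊕ (x2 ↔ (x1 → (x5 ⊕ ((x1 → x2) ↔ x3)))) = F ⊕ F = F

F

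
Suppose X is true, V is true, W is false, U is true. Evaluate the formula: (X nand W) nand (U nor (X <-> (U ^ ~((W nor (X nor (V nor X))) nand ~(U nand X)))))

T

X nand W = T nand F = T
V nor X = T nor T = F
X nor (V nor X) = T nor F = F
W nor (X nor (V nor X)) = F nor F = T
U nand X = T nand T = F
~(U nand X) = ~F = T
(W nor (X nor (V nor X))) nand ~(U nand X) = T nand T = F
~((W nor (X nor (V nor X))) nand ~(U nand X)) = ~F = T
U ^ ~((W nor (X nor (V nor X))) nand ~(U nand X)) = T ^ T = F
X <-> (U ^ ~((W nor (X nor (V nor X))) nand ~(U nand X))) = T <-> F = F
U nor (X <-> (U ^ ~((W nor (X nor (V nor X))) nand ~(U nand X)))) = T nor F = F
(X nand W) nand (U nor (X <-> (U ^ ~((W nor (X nor (V nor X))) nand ~(U nand X))))) = T nand F = T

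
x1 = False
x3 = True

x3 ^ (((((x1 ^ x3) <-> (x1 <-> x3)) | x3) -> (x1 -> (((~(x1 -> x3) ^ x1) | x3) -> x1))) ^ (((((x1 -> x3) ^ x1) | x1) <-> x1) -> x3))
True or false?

x1 ^ x3 = False ^ True = True
x1 <-> x3 = False <-> True = False
(x1 ^ x3) <-> (x1 <-> x3) = True <-> False = False
((x1 ^ x3) <-> (x1 <-> x3)) | x3 = False | True = True
x1 -> x3 = False -> True = True
~(x1 -> x3) = ~True = False
~(x1 -> x3) ^ x1 = False ^ False = False
(~(x1 -> x3) ^ x1) | x3 = False | True = True
((~(x1 -> x3) ^ x1) | x3) -> x1 = True -> False = False
x1 -> (((~(x1 -> x3) ^ x1) | x3) -> x1) = False -> False = True
(((x1 ^ x3) <-> (x1 <-> x3)) | x3) -> (x1 -> (((~(x1 -> x3) ^ x1) | x3) -> x1)) = True -> True = True
x1 -> x3 = False -> True = True
(x1 -> x3) ^ x1 = True ^ False = True
((x1 -> x3) ^ x1) | x1 = True | False = True
(((x1 -> x3) ^ x1) | x1) <-> x1 = True <-> False = False
((((x1 -> x3) ^ x1) | x1) <-> x1) -> x3 = False -> True = True
((((x1 ^ x3) <-> (x1 <-> x3)) | x3) -> (x1 -> (((~(x1 -> x3) ^ x1) | x3) -> x1))) ^ (((((x1 -> x3) ^ x1) | x1) <-> x1) -> x3) = True ^ True = False
x3 ^ (((((x1 ^ x3) <-> (x1 <-> x3)) | x3) -> (x1 -> (((~(x1 -> x3) ^ x1) | x3) -> x1))) ^ (((((x1 -> x3) ^ x1) | x1) <-> x1) -> x3)) = True ^ False = True

True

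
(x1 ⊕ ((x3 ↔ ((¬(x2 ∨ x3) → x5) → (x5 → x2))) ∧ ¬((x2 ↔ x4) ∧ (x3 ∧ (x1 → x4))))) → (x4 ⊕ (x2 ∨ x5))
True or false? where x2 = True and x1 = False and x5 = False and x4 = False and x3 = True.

x2 ∨ x3 = True ∨ True = True
¬(x2 ∨ x3) = ¬True = False
¬(x2 ∨ x3) → x5 = False → False = True
x5 → x2 = False → True = True
(¬(x2 ∨ x3) → x5) → (x5 → x2) = True → True = True
x3 ↔ ((¬(x2 ∨ x3) → x5) → (x5 → x2)) = True ↔ True = True
x2 ↔ x4 = True ↔ False = False
x1 → x4 = False → False = True
x3 ∧ (x1 → x4) = True ∧ True = True
(x2 ↔ x4) ∧ (x3 ∧ (x1 → x4)) = False ∧ True = False
¬((x2 ↔ x4) ∧ (x3 ∧ (x1 → x4))) = ¬False = True
(x3 ↔ ((¬(x2 ∨ x3) → x5) → (x5 → x2))) ∧ ¬((x2 ↔ x4) ∧ (x3 ∧ (x1 → x4))) = True ∧ True = True
x1 ⊕ ((x3 ↔ ((¬(x2 ∨ x3) → x5) → (x5 → x2))) ∧ ¬((x2 ↔ x4) ∧ (x3 ∧ (x1 → x4)))) = False ⊕ True = True
x2 ∨ x5 = True ∨ False = True
x4 ⊕ (x2 ∨ x5) = False ⊕ True = True
(x1 ⊕ ((x3 ↔ ((¬(x2 ∨ x3) → x5) → (x5 → x2))) ∧ ¬((x2 ↔ x4) ∧ (x3 ∧ (x1 → x4))))) → (x4 ⊕ (x2 ∨ x5)) = True → True = True

True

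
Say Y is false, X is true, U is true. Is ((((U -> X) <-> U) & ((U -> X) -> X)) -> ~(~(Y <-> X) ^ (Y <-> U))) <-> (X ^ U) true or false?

U -> X = T -> T = T
(U -> X) <-> U = T <-> T = T
U -> X = T -> T = T
(U -> X) -> X = T -> T = T
((U -> X) <-> U) & ((U -> X) -> X) = T & T = T
Y <-> X = F <-> T = F
~(Y <-> X) = ~F = T
Y <-> U = F <-> T = F
~(Y <-> X) ^ (Y <-> U) = T ^ F = T
~(~(Y <-> X) ^ (Y <-> U)) = ~T = F
(((U -> X) <-> U) & ((U -> X) -> X)) -> ~(~(Y <-> X) ^ (Y <-> U)) = T -> F = F
X ^ U = T ^ T = F
((((U -> X) <-> U) & ((U -> X) -> X)) -> ~(~(Y <-> X) ^ (Y <-> U))) <-> (X ^ U) = F <-> F = T

T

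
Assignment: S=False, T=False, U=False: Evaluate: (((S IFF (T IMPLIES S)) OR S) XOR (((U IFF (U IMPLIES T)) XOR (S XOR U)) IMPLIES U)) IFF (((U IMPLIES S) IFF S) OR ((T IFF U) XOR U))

Substituting S=False, T=False, U=False:
T IMPLIES S = False IMPLIES False = True
S IFF (T IMPLIES S) = False IFF True = False
(S IFF (T IMPLIES S)) OR S = False OR False = False
U IMPLIES T = False IMPLIES False = True
U IFF (U IMPLIES T) = False IFF True = False
S XOR U = False XOR False = False
(U IFF (U IMPLIES T)) XOR (S XOR U) = False XOR False = False
((U IFF (U IMPLIES T)) XOR (S XOR U)) IMPLIES U = False IMPLIES False = True
((S IFF (T IMPLIES S)) OR S) XOR (((U IFF (U IMPLIES T)) XOR (S XOR U)) IMPLIES U) = False XOR True = True
U IMPLIES S = False IMPLIES False = True
(U IMPLIES S) IFF S = True IFF False = False
T IFF U = False IFF False = True
(T IFF U) XOR U = True XOR False = True
((U IMPLIES S) IFF S) OR ((T IFF U) XOR U) = False OR True = True
(((S IFF (T IMPLIES S)) OR S) XOR (((U IFF (U IMPLIES T)) XOR (S XOR U)) IMPLIES U)) IFF (((U IMPLIES S) IFF S) OR ((T IFF U) XOR U)) = True IFF True = True

True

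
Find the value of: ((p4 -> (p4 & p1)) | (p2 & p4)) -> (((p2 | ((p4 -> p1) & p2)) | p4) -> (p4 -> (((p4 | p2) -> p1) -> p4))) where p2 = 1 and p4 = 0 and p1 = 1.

1

p4 & p1 = 0 & 1 = 0
p4 -> (p4 & p1) = 0 -> 0 = 1
p2 & p4 = 1 & 0 = 0
(p4 -> (p4 & p1)) | (p2 & p4) = 1 | 0 = 1
p4 -> p1 = 0 -> 1 = 1
(p4 -> p1) & p2 = 1 & 1 = 1
p2 | ((p4 -> p1) & p2) = 1 | 1 = 1
(p2 | ((p4 -> p1) & p2)) | p4 = 1 | 0 = 1
p4 | p2 = 0 | 1 = 1
(p4 | p2) -> p1 = 1 -> 1 = 1
((p4 | p2) -> p1) -> p4 = 1 -> 0 = 0
p4 -> (((p4 | p2) -> p1) -> p4) = 0 -> 0 = 1
((p2 | ((p4 -> p1) & p2)) | p4) -> (p4 -> (((p4 | p2) -> p1) -> p4)) = 1 -> 1 = 1
((p4 -> (p4 & p1)) | (p2 & p4)) -> (((p2 | ((p4 -> p1) & p2)) | p4) -> (p4 -> (((p4 | p2) -> p1) -> p4))) = 1 -> 1 = 1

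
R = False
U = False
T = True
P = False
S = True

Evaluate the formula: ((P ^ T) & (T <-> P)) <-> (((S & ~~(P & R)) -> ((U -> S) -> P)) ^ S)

True

P ^ T = False ^ True = True
T <-> P = True <-> False = False
(P ^ T) & (T <-> P) = True & False = False
P & R = False & False = False
~(P & R) = ~False = True
~~(P & R) = ~True = False
S & ~~(P & R) = True & False = False
U -> S = False -> True = True
(U -> S) -> P = True -> False = False
(S & ~~(P & R)) -> ((U -> S) -> P) = False -> False = True
((S & ~~(P & R)) -> ((U -> S) -> P)) ^ S = True ^ True = False
((P ^ T) & (T <-> P)) <-> (((S & ~~(P & R)) -> ((U -> S) -> P)) ^ S) = False <-> False = True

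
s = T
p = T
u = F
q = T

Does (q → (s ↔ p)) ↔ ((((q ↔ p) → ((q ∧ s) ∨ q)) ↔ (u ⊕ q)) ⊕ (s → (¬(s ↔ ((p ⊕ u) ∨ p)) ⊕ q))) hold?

s ↔ p = T ↔ T = T
q → (s ↔ p) = T → T = T
q ↔ p = T ↔ T = T
q ∧ s = T ∧ T = T
(q ∧ s) ∨ q = T ∨ T = T
(q ↔ p) → ((q ∧ s) ∨ q) = T → T = T
u ⊕ q = F ⊕ T = T
((q ↔ p) → ((q ∧ s) ∨ q)) ↔ (u ⊕ q) = T ↔ T = T
p ⊕ u = T ⊕ F = T
(p ⊕ u) ∨ p = T ∨ T = T
s ↔ ((p ⊕ u) ∨ p) = T ↔ T = T
¬(s ↔ ((p ⊕ u) ∨ p)) = ¬T = F
¬(s ↔ ((p ⊕ u) ∨ p)) ⊕ q = F ⊕ T = T
s → (¬(s ↔ ((p ⊕ u) ∨ p)) ⊕ q) = T → T = T
(((q ↔ p) → ((q ∧ s) ∨ q)) ↔ (u ⊕ q)) ⊕ (s → (¬(s ↔ ((p ⊕ u) ∨ p)) ⊕ q)) = T ⊕ T = F
(q → (s ↔ p)) ↔ ((((q ↔ p) → ((q ∧ s) ∨ q)) ↔ (u ⊕ q)) ⊕ (s → (¬(s ↔ ((p ⊕ u) ∨ p)) ⊕ q))) = T ↔ F = F

F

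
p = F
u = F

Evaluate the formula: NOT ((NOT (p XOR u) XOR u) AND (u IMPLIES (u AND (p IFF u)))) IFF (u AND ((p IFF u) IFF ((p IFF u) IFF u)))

p XOR u = F XOR F = F
NOT (p XOR u) = NOT F = T
NOT (p XOR u) XOR u = T XOR F = T
p IFF u = F IFF F = T
u AND (p IFF u) = F AND T = F
u IMPLIES (u AND (p IFF u)) = F IMPLIES F = T
(NOT (p XOR u) XOR u) AND (u IMPLIES (u AND (p IFF u))) = T AND T = T
NOT ((NOT (p XOR u) XOR u) AND (u IMPLIES (u AND (p IFF u)))) = NOT T = F
p IFF u = F IFF F = T
p IFF u = F IFF F = T
(p IFF u) IFF u = T IFF F = F
(p IFF u) IFF ((p IFF u) IFF u) = T IFF F = F
u AND ((p IFF u) IFF ((p IFF u) IFF u)) = F AND F = F
NOT ((NOT (p XOR u) XOR u) AND (u IMPLIES (u AND (p IFF u)))) IFF (u AND ((p IFF u) IFF ((p IFF u) IFF u))) = F IFF F = T

T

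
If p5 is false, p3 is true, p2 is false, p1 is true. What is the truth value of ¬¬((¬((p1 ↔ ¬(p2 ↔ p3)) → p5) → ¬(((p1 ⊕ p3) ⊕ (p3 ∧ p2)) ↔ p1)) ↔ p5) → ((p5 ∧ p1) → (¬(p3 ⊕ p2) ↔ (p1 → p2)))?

T

p2 ↔ p3 = F ↔ T = F
¬(p2 ↔ p3) = ¬F = T
p1 ↔ ¬(p2 ↔ p3) = T ↔ T = T
(p1 ↔ ¬(p2 ↔ p3)) → p5 = T → F = F
¬((p1 ↔ ¬(p2 ↔ p3)) → p5) = ¬F = T
p1 ⊕ p3 = T ⊕ T = F
p3 ∧ p2 = T ∧ F = F
(p1 ⊕ p3) ⊕ (p3 ∧ p2) = F ⊕ F = F
((p1 ⊕ p3) ⊕ (p3 ∧ p2)) ↔ p1 = F ↔ T = F
¬(((p1 ⊕ p3) ⊕ (p3 ∧ p2)) ↔ p1) = ¬F = T
¬((p1 ↔ ¬(p2 ↔ p3)) → p5) → ¬(((p1 ⊕ p3) ⊕ (p3 ∧ p2)) ↔ p1) = T → T = T
(¬((p1 ↔ ¬(p2 ↔ p3)) → p5) → ¬(((p1 ⊕ p3) ⊕ (p3 ∧ p2)) ↔ p1)) ↔ p5 = T ↔ F = F
¬((¬((p1 ↔ ¬(p2 ↔ p3)) → p5) → ¬(((p1 ⊕ p3) ⊕ (p3 ∧ p2)) ↔ p1)) ↔ p5) = ¬F = T
¬¬((¬((p1 ↔ ¬(p2 ↔ p3)) → p5) → ¬(((p1 ⊕ p3) ⊕ (p3 ∧ p2)) ↔ p1)) ↔ p5) = ¬T = F
p5 ∧ p1 = F ∧ T = F
p3 ⊕ p2 = T ⊕ F = T
¬(p3 ⊕ p2) = ¬T = F
p1 → p2 = T → F = F
¬(p3 ⊕ p2) ↔ (p1 → p2) = F ↔ F = T
(p5 ∧ p1) → (¬(p3 ⊕ p2) ↔ (p1 → p2)) = F → T = T
¬¬((¬((p1 ↔ ¬(p2 ↔ p3)) → p5) → ¬(((p1 ⊕ p3) ⊕ (p3 ∧ p2)) ↔ p1)) ↔ p5) → ((p5 ∧ p1) → (¬(p3 ⊕ p2) ↔ (p1 → p2))) = F → T = T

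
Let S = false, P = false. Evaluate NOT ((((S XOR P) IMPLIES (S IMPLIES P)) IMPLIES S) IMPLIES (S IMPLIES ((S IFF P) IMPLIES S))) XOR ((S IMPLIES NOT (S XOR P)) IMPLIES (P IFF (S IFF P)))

false

S XOR P = false XOR false = false
S IMPLIES P = false IMPLIES false = true
(S XOR P) IMPLIES (S IMPLIES P) = false IMPLIES true = true
((S XOR P) IMPLIES (S IMPLIES P)) IMPLIES S = true IMPLIES false = false
S IFF P = false IFF false = true
(S IFF P) IMPLIES S = true IMPLIES false = false
S IMPLIES ((S IFF P) IMPLIES S) = false IMPLIES false = true
(((S XOR P) IMPLIES (S IMPLIES P)) IMPLIES S) IMPLIES (S IMPLIES ((S IFF P) IMPLIES S)) = false IMPLIES true = true
NOT ((((S XOR P) IMPLIES (S IMPLIES P)) IMPLIES S) IMPLIES (S IMPLIES ((S IFF P) IMPLIES S))) = NOT true = false
S XOR P = false XOR false = false
NOT (S XOR P) = NOT false = true
S IMPLIES NOT (S XOR P) = false IMPLIES true = true
S IFF P = false IFF false = true
P IFF (S IFF P) = false IFF true = false
(S IMPLIES NOT (S XOR P)) IMPLIES (P IFF (S IFF P)) = true IMPLIES false = false
NOT ((((S XOR P) IMPLIES (S IMPLIES P)) IMPLIES S) IMPLIES (S IMPLIES ((S IFF P) IMPLIES S))) XOR ((S IMPLIES NOT (S XOR P)) IMPLIES (P IFF (S IFF P))) = false XOR false = false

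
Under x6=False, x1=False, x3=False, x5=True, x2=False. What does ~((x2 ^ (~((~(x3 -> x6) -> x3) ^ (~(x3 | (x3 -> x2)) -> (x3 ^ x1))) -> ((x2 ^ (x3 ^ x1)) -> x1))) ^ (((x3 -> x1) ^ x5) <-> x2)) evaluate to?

x3 -> x6 = False -> False = True
~(x3 -> x6) = ~True = False
~(x3 -> x6) -> x3 = False -> False = True
x3 -> x2 = False -> False = True
x3 | (x3 -> x2) = False | True = True
~(x3 | (x3 -> x2)) = ~True = False
x3 ^ x1 = False ^ False = False
~(x3 | (x3 -> x2)) -> (x3 ^ x1) = False -> False = True
(~(x3 -> x6) -> x3) ^ (~(x3 | (x3 -> x2)) -> (x3 ^ x1)) = True ^ True = False
~((~(x3 -> x6) -> x3) ^ (~(x3 | (x3 -> x2)) -> (x3 ^ x1))) = ~False = True
x3 ^ x1 = False ^ False = False
x2 ^ (x3 ^ x1) = False ^ False = False
(x2 ^ (x3 ^ x1)) -> x1 = False -> False = True
~((~(x3 -> x6) -> x3) ^ (~(x3 | (x3 -> x2)) -> (x3 ^ x1))) -> ((x2 ^ (x3 ^ x1)) -> x1) = True -> True = True
x2 ^ (~((~(x3 -> x6) -> x3) ^ (~(x3 | (x3 -> x2)) -> (x3 ^ x1))) -> ((x2 ^ (x3 ^ x1)) -> x1)) = False ^ True = True
x3 -> x1 = False -> False = True
(x3 -> x1) ^ x5 = True ^ True = False
((x3 -> x1) ^ x5) <-> x2 = False <-> False = True
(x2 ^ (~((~(x3 -> x6) -> x3) ^ (~(x3 | (x3 -> x2)) -> (x3 ^ x1))) -> ((x2 ^ (x3 ^ x1)) -> x1))) ^ (((x3 -> x1) ^ x5) <-> x2) = True ^ True = False
~((x2 ^ (~((~(x3 -> x6) -> x3) ^ (~(x3 | (x3 -> x2)) -> (x3 ^ x1))) -> ((x2 ^ (x3 ^ x1)) -> x1))) ^ (((x3 -> x1) ^ x5) <-> x2)) = ~False = True

True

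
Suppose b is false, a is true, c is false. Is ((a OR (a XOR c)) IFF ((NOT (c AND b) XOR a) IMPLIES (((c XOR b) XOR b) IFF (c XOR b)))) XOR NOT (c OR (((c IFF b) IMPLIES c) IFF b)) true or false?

True

Substituting b=False, a=True, c=False:
a XOR c = True XOR False = True
a OR (a XOR c) = True OR True = True
c AND b = False AND False = False
NOT (c AND b) = NOT False = True
NOT (c AND b) XOR a = True XOR True = False
c XOR b = False XOR False = False
(c XOR b) XOR b = False XOR False = False
c XOR b = False XOR False = False
((c XOR b) XOR b) IFF (c XOR b) = False IFF False = True
(NOT (c AND b) XOR a) IMPLIES (((c XOR b) XOR b) IFF (c XOR b)) = False IMPLIES True = True
(a OR (a XOR c)) IFF ((NOT (c AND b) XOR a) IMPLIES (((c XOR b) XOR b) IFF (c XOR b))) = True IFF True = True
c IFF b = False IFF False = True
(c IFF b) IMPLIES c = True IMPLIES False = False
((c IFF b) IMPLIES c) IFF b = False IFF False = True
c OR (((c IFF b) IMPLIES c) IFF b) = False OR True = True
NOT (c OR (((c IFF b) IMPLIES c) IFF b)) = NOT True = False
((a OR (a XOR c)) IFF ((NOT (c AND b) XOR a) IMPLIES (((c XOR b) XOR b) IFF (c XOR b)))) XOR NOT (c OR (((c IFF b) IMPLIES c) IFF b)) = True XOR False = True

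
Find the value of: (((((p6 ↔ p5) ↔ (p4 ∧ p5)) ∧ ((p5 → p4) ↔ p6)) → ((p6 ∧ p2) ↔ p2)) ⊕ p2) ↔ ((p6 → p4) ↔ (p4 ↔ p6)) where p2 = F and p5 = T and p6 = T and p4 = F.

T

p6 ↔ p5 = T ↔ T = T
p4 ∧ p5 = F ∧ T = F
(p6 ↔ p5) ↔ (p4 ∧ p5) = T ↔ F = F
p5 → p4 = T → F = F
(p5 → p4) ↔ p6 = F ↔ T = F
((p6 ↔ p5) ↔ (p4 ∧ p5)) ∧ ((p5 → p4) ↔ p6) = F ∧ F = F
p6 ∧ p2 = T ∧ F = F
(p6 ∧ p2) ↔ p2 = F ↔ F = T
(((p6 ↔ p5) ↔ (p4 ∧ p5)) ∧ ((p5 → p4) ↔ p6)) → ((p6 ∧ p2) ↔ p2) = F → T = T
((((p6 ↔ p5) ↔ (p4 ∧ p5)) ∧ ((p5 → p4) ↔ p6)) → ((p6 ∧ p2) ↔ p2)) ⊕ p2 = T ⊕ F = T
p6 → p4 = T → F = F
p4 ↔ p6 = F ↔ T = F
(p6 → p4) ↔ (p4 ↔ p6) = F ↔ F = T
(((((p6 ↔ p5) ↔ (p4 ∧ p5)) ∧ ((p5 → p4) ↔ p6)) → ((p6 ∧ p2) ↔ p2)) ⊕ p2) ↔ ((p6 → p4) ↔ (p4 ↔ p6)) = T ↔ T = T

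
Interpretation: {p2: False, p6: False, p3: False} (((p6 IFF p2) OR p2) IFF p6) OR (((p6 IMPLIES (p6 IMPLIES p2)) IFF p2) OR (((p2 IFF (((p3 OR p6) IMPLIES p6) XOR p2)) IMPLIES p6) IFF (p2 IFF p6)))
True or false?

p6 IFF p2 = False IFF False = True
(p6 IFF p2) OR p2 = True OR False = True
((p6 IFF p2) OR p2) IFF p6 = True IFF False = False
p6 IMPLIES p2 = False IMPLIES False = True
p6 IMPLIES (p6 IMPLIES p2) = False IMPLIES True = True
(p6 IMPLIES (p6 IMPLIES p2)) IFF p2 = True IFF False = False
p3 OR p6 = False OR False = False
(p3 OR p6) IMPLIES p6 = False IMPLIES False = True
((p3 OR p6) IMPLIES p6) XOR p2 = True XOR False = True
p2 IFF (((p3 OR p6) IMPLIES p6) XOR p2) = False IFF True = False
(p2 IFF (((p3 OR p6) IMPLIES p6) XOR p2)) IMPLIES p6 = False IMPLIES False = True
p2 IFF p6 = False IFF False = True
((p2 IFF (((p3 OR p6) IMPLIES p6) XOR p2)) IMPLIES p6) IFF (p2 IFF p6) = True IFF True = True
((p6 IMPLIES (p6 IMPLIES p2)) IFF p2) OR (((p2 IFF (((p3 OR p6) IMPLIES p6) XOR p2)) IMPLIES p6) IFF (p2 IFF p6)) = False OR True = True
(((p6 IFF p2) OR p2) IFF p6) OR (((p6 IMPLIES (p6 IMPLIES p2)) IFF p2) OR (((p2 IFF (((p3 OR p6) IMPLIES p6) XOR p2)) IMPLIES p6) IFF (p2 IFF p6))) = False OR True = True

True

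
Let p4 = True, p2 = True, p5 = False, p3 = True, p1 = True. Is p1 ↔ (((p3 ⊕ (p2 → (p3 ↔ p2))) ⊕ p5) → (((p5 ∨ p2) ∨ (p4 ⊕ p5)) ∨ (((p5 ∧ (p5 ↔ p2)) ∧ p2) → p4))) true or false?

p3 ↔ p2 = True ↔ True = True
p2 → (p3 ↔ p2) = True → True = True
p3 ⊕ (p2 → (p3 ↔ p2)) = True ⊕ True = False
(p3 ⊕ (p2 → (p3 ↔ p2))) ⊕ p5 = False ⊕ False = False
p5 ∨ p2 = False ∨ True = True
p4 ⊕ p5 = True ⊕ False = True
(p5 ∨ p2) ∨ (p4 ⊕ p5) = True ∨ True = True
p5 ↔ p2 = False ↔ True = False
p5 ∧ (p5 ↔ p2) = False ∧ False = False
(p5 ∧ (p5 ↔ p2)) ∧ p2 = False ∧ True = False
((p5 ∧ (p5 ↔ p2)) ∧ p2) → p4 = False → True = True
((p5 ∨ p2) ∨ (p4 ⊕ p5)) ∨ (((p5 ∧ (p5 ↔ p2)) ∧ p2) → p4) = True ∨ True = True
((p3 ⊕ (p2 → (p3 ↔ p2))) ⊕ p5) → (((p5 ∨ p2) ∨ (p4 ⊕ p5)) ∨ (((p5 ∧ (p5 ↔ p2)) ∧ p2) → p4)) = False → True = True
p1 ↔ (((p3 ⊕ (p2 → (p3 ↔ p2))) ⊕ p5) → (((p5 ∨ p2) ∨ (p4 ⊕ p5)) ∨ (((p5 ∧ (p5 ↔ p2)) ∧ p2) → p4))) = True ↔ True = True

True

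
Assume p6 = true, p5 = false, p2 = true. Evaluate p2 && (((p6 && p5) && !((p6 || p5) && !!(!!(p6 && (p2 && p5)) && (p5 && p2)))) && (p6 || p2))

Substituting p6=true, p5=false, p2=true:
p6 && p5 = true && false = false
p6 || p5 = true || false = true
p2 && p5 = true && false = false
p6 && (p2 && p5) = true && false = false
!(p6 && (p2 && p5)) = !false = true
!!(p6 && (p2 && p5)) = !true = false
p5 && p2 = false && true = false
!!(p6 && (p2 && p5)) && (p5 && p2) = false && false = false
!(!!(p6 && (p2 && p5)) && (p5 && p2)) = !false = true
!!(!!(p6 && (p2 && p5)) && (p5 && p2)) = !true = false
(p6 || p5) && !!(!!(p6 && (p2 && p5)) && (p5 && p2)) = true && false = false
!((p6 || p5) && !!(!!(p6 && (p2 && p5)) && (p5 && p2))) = !false = true
(p6 && p5) && !((p6 || p5) && !!(!!(p6 && (p2 && p5)) && (p5 && p2))) = false && true = false
p6 || p2 = true || true = true
((p6 && p5) && !((p6 || p5) && !!(!!(p6 && (p2 && p5)) && (p5 && p2)))) && (p6 || p2) = false && true = false
p2 && (((p6 && p5) && !((p6 || p5) && !!(!!(p6 && (p2 && p5)) && (p5 && p2)))) && (p6 || p2)) = true && false = false

false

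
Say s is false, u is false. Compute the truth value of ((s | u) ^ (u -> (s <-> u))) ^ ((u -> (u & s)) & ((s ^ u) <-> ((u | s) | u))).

0

s | u = 0 | 0 = 0
s <-> u = 0 <-> 0 = 1
u -> (s <-> u) = 0 -> 1 = 1
(s | u) ^ (u -> (s <-> u)) = 0 ^ 1 = 1
u & s = 0 & 0 = 0
u -> (u & s) = 0 -> 0 = 1
s ^ u = 0 ^ 0 = 0
u | s = 0 | 0 = 0
(u | s) | u = 0 | 0 = 0
(s ^ u) <-> ((u | s) | u) = 0 <-> 0 = 1
(u -> (u & s)) & ((s ^ u) <-> ((u | s) | u)) = 1 & 1 = 1
((s | u) ^ (u -> (s <-> u))) ^ ((u -> (u & s)) & ((s ^ u) <-> ((u | s) | u))) = 1 ^ 1 = 0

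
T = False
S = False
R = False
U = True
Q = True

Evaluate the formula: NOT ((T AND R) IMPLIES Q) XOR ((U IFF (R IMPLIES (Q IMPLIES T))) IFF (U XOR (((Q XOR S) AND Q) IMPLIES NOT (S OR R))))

False

T AND R = False AND False = False
(T AND R) IMPLIES Q = False IMPLIES True = True
NOT ((T AND R) IMPLIES Q) = NOT True = False
Q IMPLIES T = True IMPLIES False = False
R IMPLIES (Q IMPLIES T) = False IMPLIES False = True
U IFF (R IMPLIES (Q IMPLIES T)) = True IFF True = True
Q XOR S = True XOR False = True
(Q XOR S) AND Q = True AND True = True
S OR R = False OR False = False
NOT (S OR R) = NOT False = True
((Q XOR S) AND Q) IMPLIES NOT (S OR R) = True IMPLIES True = True
U XOR (((Q XOR S) AND Q) IMPLIES NOT (S OR R)) = True XOR True = False
(U IFF (R IMPLIES (Q IMPLIES T))) IFF (U XOR (((Q XOR S) AND Q) IMPLIES NOT (S OR R))) = True IFF False = False
NOT ((T AND R) IMPLIES Q) XOR ((U IFF (R IMPLIES (Q IMPLIES T))) IFF (U XOR (((Q XOR S) AND Q) IMPLIES NOT (S OR R)))) = False XOR False = False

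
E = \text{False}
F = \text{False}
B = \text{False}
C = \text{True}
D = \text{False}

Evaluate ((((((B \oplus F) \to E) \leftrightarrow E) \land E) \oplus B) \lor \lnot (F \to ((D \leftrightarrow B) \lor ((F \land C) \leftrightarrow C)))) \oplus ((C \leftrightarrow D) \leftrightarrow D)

\text{True}

B \oplus F = \text{False} \oplus \text{False} = \text{False}
(B \oplus F) \to E = \text{False} \to \text{False} = \text{True}
((B \oplus F) \to E) \leftrightarrow E = \text{True} \leftrightarrow \text{False} = \text{False}
(((B \oplus F) \to E) \leftrightarrow E) \land E = \text{False} \land \text{False} = \text{False}
((((B \oplus F) \to E) \leftrightarrow E) \land E) \oplus B = \text{False} \oplus \text{False} = \text{False}
D \leftrightarrow B = \text{False} \leftrightarrow \text{False} = \text{True}
F \land C = \text{False} \land \text{True} = \text{False}
(F \land C) \leftrightarrow C = \text{False} \leftrightarrow \text{True} = \text{False}
(D \leftrightarrow B) \lor ((F \land C) \leftrightarrow C) = \text{True} \lor \text{False} = \text{True}
F \to ((D \leftrightarrow B) \lor ((F \land C) \leftrightarrow C)) = \text{False} \to \text{True} = \text{True}
\lnot (F \to ((D \leftrightarrow B) \lor ((F \land C) \leftrightarrow C))) = \lnot \text{True} = \text{False}
(((((B \oplus F) \to E) \leftrightarrow E) \land E) \oplus B) \lor \lnot (F \to ((D \leftrightarrow B) \lor ((F \land C) \leftrightarrow C))) = \text{False} \lor \text{False} = \text{False}
C \leftrightarrow D = \text{True} \leftrightarrow \text{False} = \text{False}
(C \leftrightarrow D) \leftrightarrow D = \text{False} \leftrightarrow \text{False} = \text{True}
((((((B \oplus F) \to E) \leftrightarrow E) \land E) \oplus B) \lor \lnot (F \to ((D \leftrightarrow B) \lor ((F \land C) \leftrightarrow C)))) \oplus ((C \leftrightarrow D) \leftrightarrow D) = \text{False} \oplus \text{True} = \text{True}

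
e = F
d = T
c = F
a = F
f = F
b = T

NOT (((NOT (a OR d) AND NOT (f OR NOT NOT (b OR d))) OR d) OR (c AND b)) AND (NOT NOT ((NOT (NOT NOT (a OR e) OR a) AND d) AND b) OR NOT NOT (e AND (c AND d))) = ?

a OR d = F OR T = T
NOT (a OR d) = NOT T = F
b OR d = T OR T = T
NOT (b OR d) = NOT T = F
NOT NOT (b OR d) = NOT F = T
f OR NOT NOT (b OR d) = F OR T = T
NOT (f OR NOT NOT (b OR d)) = NOT T = F
NOT (a OR d) AND NOT (f OR NOT NOT (b OR d)) = F AND F = F
(NOT (a OR d) AND NOT (f OR NOT NOT (b OR d))) OR d = F OR T = T
c AND b = F AND T = F
((NOT (a OR d) AND NOT (f OR NOT NOT (b OR d))) OR d) OR (c AND b) = T OR F = T
NOT (((NOT (a OR d) AND NOT (f OR NOT NOT (b OR d))) OR d) OR (c AND b)) = NOT T = F
a OR e = F OR F = F
NOT (a OR e) = NOT F = T
NOT NOT (a OR e) = NOT T = F
NOT NOT (a OR e) OR a = F OR F = F
NOT (NOT NOT (a OR e) OR a) = NOT F = T
NOT (NOT NOT (a OR e) OR a) AND d = T AND T = T
(NOT (NOT NOT (a OR e) OR a) AND d) AND b = T AND T = T
NOT ((NOT (NOT NOT (a OR e) OR a) AND d) AND b) = NOT T = F
NOT NOT ((NOT (NOT NOT (a OR e) OR a) AND d) AND b) = NOT F = T
c AND d = F AND T = F
e AND (c AND d) = F AND F = F
NOT (e AND (c AND d)) = NOT F = T
NOT NOT (e AND (c AND d)) = NOT T = F
NOT NOT ((NOT (NOT NOT (a OR e) OR a) AND d) AND b) OR NOT NOT (e AND (c AND d)) = T OR F = T
NOT (((NOT (a OR d) AND NOT (f OR NOT NOT (b OR d))) OR d) OR (c AND b)) AND (NOT NOT ((NOT (NOT NOT (a OR e) OR a) AND d) AND b) OR NOT NOT (e AND (c AND d))) = F AND T = F

F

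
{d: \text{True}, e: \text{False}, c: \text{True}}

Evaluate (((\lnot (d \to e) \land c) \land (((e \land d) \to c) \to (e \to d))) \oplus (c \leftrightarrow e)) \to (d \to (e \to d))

Substituting d=\text{True}, e=\text{False}, c=\text{True}:
d \to e = \text{True} \to \text{False} = \text{False}
\lnot (d \to e) = \lnot \text{False} = \text{True}
\lnot (d \to e) \land c = \text{True} \land \text{True} = \text{True}
e \land d = \text{False} \land \text{True} = \text{False}
(e \land d) \to c = \text{False} \to \text{True} = \text{True}
e \to d = \text{False} \to \text{True} = \text{True}
((e \land d) \to c) \to (e \to d) = \text{True} \to \text{True} = \text{True}
(\lnot (d \to e) \land c) \land (((e \land d) \to c) \to (e \to d)) = \text{True} \land \text{True} = \text{True}
c \leftrightarrow e = \text{True} \leftrightarrow \text{False} = \text{False}
((\lnot (d \to e) \land c) \land (((e \land d) \to c) \to (e \to d))) \oplus (c \leftrightarrow e) = \text{True} \oplus \text{False} = \text{True}
e \to d = \text{False} \to \text{True} = \text{True}
d \to (e \to d) = \text{True} \to \text{True} = \text{True}
(((\lnot (d \to e) \land c) \land (((e \land d) \to c) \to (e \to d))) \oplus (c \leftrightarrow e)) \to (d \to (e \to d)) = \text{True} \to \text{True} = \text{True}

\text{True}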